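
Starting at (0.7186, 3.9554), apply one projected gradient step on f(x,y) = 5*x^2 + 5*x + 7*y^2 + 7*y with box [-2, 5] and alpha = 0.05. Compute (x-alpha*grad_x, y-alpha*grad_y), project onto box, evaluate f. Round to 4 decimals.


Step 1: Compute gradient at (0.7186, 3.9554).
grad_x = 2*5*0.7186 + 5 = 12.186
grad_y = 2*7*3.9554 + 7 = 62.3756
Step 2: Gradient step.
x_raw = 0.7186 - 0.05*12.186 = 0.1093
y_raw = 3.9554 - 0.05*62.3756 = 0.8366
Step 3: Project onto [-2, 5].
x_proj = clip(0.1093) = 0.1093
y_proj = clip(0.8366) = 0.8366
Step 4: Evaluate f.
f(0.1093, 0.8366) = 11.3621


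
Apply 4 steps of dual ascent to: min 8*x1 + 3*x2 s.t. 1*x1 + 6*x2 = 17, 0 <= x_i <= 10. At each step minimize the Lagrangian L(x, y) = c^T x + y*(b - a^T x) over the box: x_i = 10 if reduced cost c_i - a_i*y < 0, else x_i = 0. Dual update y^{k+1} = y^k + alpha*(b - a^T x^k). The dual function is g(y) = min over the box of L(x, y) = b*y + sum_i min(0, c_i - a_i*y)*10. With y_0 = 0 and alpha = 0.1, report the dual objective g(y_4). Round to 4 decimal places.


Dual ascent for LP: min 8*x1 + 3*x2, 1*x1 + 6*x2 = 17, 0 <= x_i <= 10
Step 1: y^k = 0.0, reduced costs: (8.0, 3.0)
  x^k = (0.0, 0.0), subgradient = b - a^T x = 17.0
  y^{k+1} = 0.0 + 0.1*17.0 = 1.7
Step 2: y^k = 1.7, reduced costs: (6.3, -7.2)
  x^k = (0.0, 10.0), subgradient = b - a^T x = -43.0
  y^{k+1} = 1.7 + 0.1*-43.0 = -2.6
Step 3: y^k = -2.6, reduced costs: (10.6, 18.6)
  x^k = (0.0, 0.0), subgradient = b - a^T x = 17.0
  y^{k+1} = -2.6 + 0.1*17.0 = -0.9
Step 4: y^k = -0.9, reduced costs: (8.9, 8.4)
  x^k = (0.0, 0.0), subgradient = b - a^T x = 17.0
  y^{k+1} = -0.9 + 0.1*17.0 = 0.8
Dual objective at y_4 = 0.8: reduced costs (7.2, -1.8), box minimizer x = (0.0, 10.0)
g(y_4) = b*y + (c1 - a1*y)*x1 + (c2 - a2*y)*x2 = 17*0.8 + 7.2*0.0 + (-1.8)*10.0 = 13.6 + 0.0 - 18.0 = -4.4


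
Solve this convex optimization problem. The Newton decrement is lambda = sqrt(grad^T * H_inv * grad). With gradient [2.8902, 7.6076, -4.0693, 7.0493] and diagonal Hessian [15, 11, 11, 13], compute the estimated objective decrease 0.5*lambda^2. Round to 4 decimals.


Step 1: H is diagonal, so H^(-1) * g = [0.1927, 0.6916, -0.3699, 0.5423].
Step 2: g^T H^(-1) g = sum_i g_i^2 / H_ii
  = (2.8902)^2/15 + (7.6076)^2/11 + (-4.0693)^2/11 + (7.0493)^2/13
  = 0.5569 + 5.2614 + 1.5054 + 3.8225 = 11.1462
Step 3: Objective decrease = 0.5 * g^T H^(-1) g = 5.5731


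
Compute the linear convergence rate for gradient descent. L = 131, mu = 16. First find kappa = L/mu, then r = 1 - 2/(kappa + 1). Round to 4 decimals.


Step 1: Compute the condition number.
kappa = L/mu = 131/16 = 8.1875
Step 2: Compute the convergence rate.
r = 1 - 2/(kappa + 1) = 1 - 2*mu/(L + mu) = (L - mu)/(L + mu) = 115/147 = 0.7823


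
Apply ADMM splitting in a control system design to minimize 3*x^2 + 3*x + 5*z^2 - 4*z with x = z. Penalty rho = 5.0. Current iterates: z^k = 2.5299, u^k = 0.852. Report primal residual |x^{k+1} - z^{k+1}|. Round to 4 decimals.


ADMM iteration with rho = 5.0, z^k = 2.5299, u^k = 0.852
Step 1: x-update.
Minimize 3*x^2 + 3*x + (5.0/2)*(x - 2.5299 + 0.852)^2
FOC: (2*3 + 5.0)*x = -3 + 5.0*(2.5299 - 0.852)
x^{k+1} = 0.49
Step 2: z-update.
Minimize 5*z^2 - 4*z + (5.0/2)*(0.49 - z + 0.852)^2
FOC: (2*5 + 5.0)*z = 4 + 5.0*(0.49 + 0.852)
z^{k+1} = 0.714
Step 3: u-update.
u^{k+1} = 0.852 + 0.49 - 0.714 = 0.628
Step 4: Primal residual = |0.49 - 0.714| = 0.224


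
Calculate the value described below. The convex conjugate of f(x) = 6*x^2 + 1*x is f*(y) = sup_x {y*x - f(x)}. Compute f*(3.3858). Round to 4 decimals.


f*(y) = sup_x {y*x - a*x^2 - b*x} = sup_x {(y-b)*x - a*x^2}
FOC: (y - b) - 2a*x = 0 => x* = (y - b)/(2a)
x* = (3.3858 - 1)/(2*6) = 0.1988
f*(3.3858) = (y-b)^2/(4a) = (3.3858 - 1)^2/(4*6)
= 5.692/24 = 0.2372


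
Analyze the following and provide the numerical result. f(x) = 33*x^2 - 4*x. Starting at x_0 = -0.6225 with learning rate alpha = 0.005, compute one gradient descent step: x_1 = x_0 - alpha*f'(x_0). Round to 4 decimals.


We compute the gradient at x_0 and apply the update.
f'(x) = 66*x - 4
f'(-0.6225) = 66*-0.6225 - 4 = -45.085
x_1 = -0.6225 - 0.005*-45.085 = -0.3971


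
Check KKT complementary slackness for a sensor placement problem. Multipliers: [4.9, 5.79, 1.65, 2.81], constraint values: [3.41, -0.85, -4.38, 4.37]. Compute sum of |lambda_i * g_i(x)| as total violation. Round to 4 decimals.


KKT complementary slackness check:
lambda_1 * g_1 = 4.9 * 3.41 = 16.709
lambda_2 * g_2 = 5.79 * -0.85 = -4.9215
lambda_3 * g_3 = 1.65 * -4.38 = -7.227
lambda_4 * g_4 = 2.81 * 4.37 = 12.2797
Total violation = 16.709 + 4.9215 + 7.227 + 12.2797 = 41.1372


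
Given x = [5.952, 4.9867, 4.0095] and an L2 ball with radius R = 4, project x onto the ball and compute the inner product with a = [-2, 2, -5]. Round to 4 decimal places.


Step 1: Compute ||x|| (intermediates to 6 decimals).
||x|| = sqrt(5.952^2 + 4.9867^2 + 4.0095^2) = 8.738969
Step 2: Project.
Since ||x|| > R, scale = R/||x|| = 4/8.738969 = 0.45772, proj(x) = scale * x
proj(x) = [2.724349, 2.282512, 1.835228]
Step 3: Dot product.
a^T * proj(x) = -2*2.724349 + 2*2.282512 - 5*1.835228 = -10.0598


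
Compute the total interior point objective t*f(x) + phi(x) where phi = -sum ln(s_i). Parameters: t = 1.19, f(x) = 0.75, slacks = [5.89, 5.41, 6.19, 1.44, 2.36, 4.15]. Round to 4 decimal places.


Step 1: Compute log-barrier.
ln values: [1.7733, 1.6882, 1.8229, 0.3646, 0.8587, 1.4231]
phi = -(1.7733 + 1.6882 + 1.8229 + 0.3646 + 0.8587 + 1.4231) = -7.9309
Step 2: Compute augmented objective.
t*f(x) = 1.19*0.75 = 0.8925
Total = 0.8925 - 7.9309 = -7.0384


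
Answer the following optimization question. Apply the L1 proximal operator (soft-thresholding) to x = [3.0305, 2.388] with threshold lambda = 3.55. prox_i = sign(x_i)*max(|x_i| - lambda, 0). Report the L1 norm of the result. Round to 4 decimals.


Soft-thresholding with lambda = 3.55:
prox(3.0305) = sign(3.0305)*max(|3.0305| - 3.55, 0) = 0.0
prox(2.388) = sign(2.388)*max(|2.388| - 3.55, 0) = 0.0
prox(x) = [0.0, 0.0]
||prox(x)||_1 = 0.0 + 0.0 = 0.0


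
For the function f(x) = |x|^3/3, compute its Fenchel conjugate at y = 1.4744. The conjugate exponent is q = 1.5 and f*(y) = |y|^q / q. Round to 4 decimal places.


The conjugate exponent q satisfies 1/p + 1/q = 1.
p = 3, so q = 3/(3 - 1) = 1.5
|y|^q = 1.4744^1.5 = 1.7903
f*(1.4744) = 1.7903 / 1.5 = 1.1935


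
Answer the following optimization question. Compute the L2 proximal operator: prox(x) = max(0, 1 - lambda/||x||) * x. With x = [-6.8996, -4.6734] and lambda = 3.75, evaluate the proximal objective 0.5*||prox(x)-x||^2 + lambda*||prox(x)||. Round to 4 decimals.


Step 1: Compute ||x||.
||x|| = 8.3334
Step 2: Compute scaling factor.
scale = max(0, 1 - 3.75/8.3334) = 0.55
Step 3: prox(x) = [-3.7948, -2.5704]
||prox(x)|| = 4.5834
Step 4: Proximal objective.
0.5*||prox-x||^2 = 7.0313
lambda*||prox|| = 17.1878
Total = 24.2189


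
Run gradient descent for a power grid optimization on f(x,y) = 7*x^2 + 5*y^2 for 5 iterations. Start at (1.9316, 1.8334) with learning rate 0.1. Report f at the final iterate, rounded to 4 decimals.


Gradient descent on f(x,y) = 7*x^2 + 5*y^2.
Starting point: (1.9316, 1.8334), alpha = 0.1
Step 1: grad_x = 2*7*1.9316 = 27.0424, grad_y = 2*5*1.8334 = 18.334
  x_1 = 1.9316 - 0.1*27.0424 = -0.7726
  y_1 = 1.8334 - 0.1*18.334 = -0.0
Step 2: grad_x = 2*7*-0.7726 = -10.817, grad_y = 2*5*-0.0 = -0.0
  x_2 = -0.7726 - 0.1*-10.817 = 0.3091
  y_2 = -0.0 - 0.1*-0.0 = 0.0
Step 3: grad_x = 2*7*0.3091 = 4.3268, grad_y = 2*5*0.0 = 0.0
  x_3 = 0.3091 - 0.1*4.3268 = -0.1236
  y_3 = 0.0 - 0.1*0.0 = 0.0
Step 4: grad_x = 2*7*-0.1236 = -1.7307, grad_y = 2*5*0.0 = 0.0
  x_4 = -0.1236 - 0.1*-1.7307 = 0.0494
  y_4 = 0.0 - 0.1*0.0 = 0.0
Step 5: grad_x = 2*7*0.0494 = 0.6923, grad_y = 2*5*0.0 = 0.0
  x_5 = 0.0494 - 0.1*0.6923 = -0.0198
  y_5 = 0.0 - 0.1*0.0 = 0.0
f(-0.0198, 0.0) = 7*(-0.0198)^2 + 5*0.0^2 = 0.0027


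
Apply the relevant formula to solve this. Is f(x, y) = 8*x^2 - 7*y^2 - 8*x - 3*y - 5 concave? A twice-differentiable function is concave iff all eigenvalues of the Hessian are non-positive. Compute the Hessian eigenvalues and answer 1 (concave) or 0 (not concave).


The Hessian of f(x,y) = 8*x^2 - 7*y^2 - 8*x - 3*y - 5 is:
H = [[16, 0], [0, -14]]
Trace = 16 - 14 = 2
Determinant = 16*-14 - (0)^2 = -224
Discriminant = (2)^2 - 4*-224 = 900.0
Eigenvalues: lambda_1 = -14.0, lambda_2 = 16.0
The function is not concave.

0


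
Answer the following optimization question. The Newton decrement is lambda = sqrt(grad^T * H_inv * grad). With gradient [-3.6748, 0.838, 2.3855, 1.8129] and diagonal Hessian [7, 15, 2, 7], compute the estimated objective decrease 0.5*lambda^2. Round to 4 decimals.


Step 1: H is diagonal, so H^(-1) * g = [-0.525, 0.0559, 1.1928, 0.259].
Step 2: g^T H^(-1) g = sum_i g_i^2 / H_ii
  = (-3.6748)^2/7 + (0.838)^2/15 + (2.3855)^2/2 + (1.8129)^2/7
  = 1.9292 + 0.0468 + 2.8453 + 0.4695 = 5.2908
Step 3: Objective decrease = 0.5 * g^T H^(-1) g = 2.6454


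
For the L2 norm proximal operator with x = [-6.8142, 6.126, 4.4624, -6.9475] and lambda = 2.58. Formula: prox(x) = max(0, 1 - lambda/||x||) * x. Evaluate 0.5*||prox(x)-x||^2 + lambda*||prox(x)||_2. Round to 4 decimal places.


Step 1: Compute ||x||.
||x|| = 12.3346
Step 2: Compute scaling factor.
scale = max(0, 1 - 2.58/12.3346) = 0.7908
Step 3: prox(x) = [-5.3889, 4.8446, 3.529, -5.4943]
||prox(x)|| = 9.7546
Step 4: Proximal objective.
0.5*||prox-x||^2 = 3.3282
lambda*||prox|| = 25.1669
Total = 28.495


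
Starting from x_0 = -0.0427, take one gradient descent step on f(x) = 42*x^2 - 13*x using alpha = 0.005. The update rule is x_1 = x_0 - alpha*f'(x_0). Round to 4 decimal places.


We compute the gradient at x_0 and apply the update.
f'(x) = 84*x - 13
f'(-0.0427) = 84*-0.0427 - 13 = -16.5868
x_1 = -0.0427 - 0.005*-16.5868 = 0.0402


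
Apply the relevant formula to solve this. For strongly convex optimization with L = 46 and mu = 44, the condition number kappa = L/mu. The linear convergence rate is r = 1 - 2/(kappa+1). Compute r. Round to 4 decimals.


Step 1: Compute the condition number.
kappa = L/mu = 46/44 = 1.0455
Step 2: Compute the convergence rate.
r = 1 - 2/(kappa + 1) = 1 - 2*mu/(L + mu) = (L - mu)/(L + mu) = 2/90 = 0.0222


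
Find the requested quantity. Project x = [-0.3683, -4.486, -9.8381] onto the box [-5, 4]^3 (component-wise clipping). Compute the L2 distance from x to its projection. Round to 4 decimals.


Project each component onto [-5, 4].
clip(-0.3683) = -0.3683, clip(-4.486) = -4.486, clip(-9.8381) = -5.0
Projection = [-0.3683, -4.486, -5.0]
Squared diffs: [0.0, 0.0, 23.4072]
Distance = sqrt(23.4072) = 4.8381


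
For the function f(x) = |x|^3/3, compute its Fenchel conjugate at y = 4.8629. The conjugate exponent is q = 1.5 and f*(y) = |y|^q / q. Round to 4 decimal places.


The conjugate exponent q satisfies 1/p + 1/q = 1.
p = 3, so q = 3/(3 - 1) = 1.5
|y|^q = 4.8629^1.5 = 10.7237
f*(4.8629) = 10.7237 / 1.5 = 7.1491


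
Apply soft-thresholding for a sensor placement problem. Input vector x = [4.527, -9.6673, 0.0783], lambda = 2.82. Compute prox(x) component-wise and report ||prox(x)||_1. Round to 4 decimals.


Soft-thresholding with lambda = 2.82:
prox(4.527) = sign(4.527)*max(|4.527| - 2.82, 0) = 1.707
prox(-9.6673) = sign(-9.6673)*max(|-9.6673| - 2.82, 0) = -6.8473
prox(0.0783) = sign(0.0783)*max(|0.0783| - 2.82, 0) = 0.0
prox(x) = [1.707, -6.8473, 0.0]
||prox(x)||_1 = 1.707 + 6.8473 + 0.0 = 8.5543


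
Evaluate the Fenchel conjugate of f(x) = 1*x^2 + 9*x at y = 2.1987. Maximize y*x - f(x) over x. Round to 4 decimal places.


f*(y) = sup_x {y*x - a*x^2 - b*x} = sup_x {(y-b)*x - a*x^2}
FOC: (y - b) - 2a*x = 0 => x* = (y - b)/(2a)
x* = (2.1987 - 9)/(2*1) = -3.4007
f*(2.1987) = (y-b)^2/(4a) = (2.1987 - 9)^2/(4*1)
= 46.2577/4 = 11.5644


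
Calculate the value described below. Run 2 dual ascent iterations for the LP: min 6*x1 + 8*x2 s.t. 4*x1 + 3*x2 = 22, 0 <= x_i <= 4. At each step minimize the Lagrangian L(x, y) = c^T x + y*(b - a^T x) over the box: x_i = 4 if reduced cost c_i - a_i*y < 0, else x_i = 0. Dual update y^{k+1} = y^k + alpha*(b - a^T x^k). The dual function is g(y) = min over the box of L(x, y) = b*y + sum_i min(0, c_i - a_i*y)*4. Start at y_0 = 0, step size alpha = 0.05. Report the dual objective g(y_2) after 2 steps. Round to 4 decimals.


Dual ascent for LP: min 6*x1 + 8*x2, 4*x1 + 3*x2 = 22, 0 <= x_i <= 4
Step 1: y^k = 0.0, reduced costs: (6.0, 8.0)
  x^k = (0.0, 0.0), subgradient = b - a^T x = 22.0
  y^{k+1} = 0.0 + 0.05*22.0 = 1.1
Step 2: y^k = 1.1, reduced costs: (1.6, 4.7)
  x^k = (0.0, 0.0), subgradient = b - a^T x = 22.0
  y^{k+1} = 1.1 + 0.05*22.0 = 2.2
Dual objective at y_2 = 2.2: reduced costs (-2.8, 1.4), box minimizer x = (4.0, 0.0)
g(y_2) = b*y + (c1 - a1*y)*x1 + (c2 - a2*y)*x2 = 22*2.2 + (-2.8)*4.0 + 1.4*0.0 = 48.4 - 11.2 + 0.0 = 37.2


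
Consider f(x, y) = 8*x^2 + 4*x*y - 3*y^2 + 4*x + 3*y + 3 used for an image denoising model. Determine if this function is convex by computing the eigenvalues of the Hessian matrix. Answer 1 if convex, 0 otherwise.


The Hessian of f(x,y) = 8*x^2 + 4*x*y - 3*y^2 + 4*x + 3*y + 3 is:
H = [[16, 4], [4, -6]]
Trace = 16 - 6 = 10
Determinant = 16*-6 - (4)^2 = -112
Discriminant = (10)^2 - 4*-112 = 548.0
Eigenvalues: lambda_1 = -6.7047, lambda_2 = 16.7047
The function is not convex.

0


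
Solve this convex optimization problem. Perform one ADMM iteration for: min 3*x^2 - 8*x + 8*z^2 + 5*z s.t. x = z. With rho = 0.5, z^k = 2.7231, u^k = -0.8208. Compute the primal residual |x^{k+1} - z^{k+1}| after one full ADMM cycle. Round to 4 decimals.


ADMM iteration with rho = 0.5, z^k = 2.7231, u^k = -0.8208
Step 1: x-update.
Minimize 3*x^2 - 8*x + (0.5/2)*(x - 2.7231 - 0.8208)^2
FOC: (2*3 + 0.5)*x = 8 + 0.5*(2.7231 + 0.8208)
x^{k+1} = 1.5034
Step 2: z-update.
Minimize 8*z^2 + 5*z + (0.5/2)*(1.5034 - z - 0.8208)^2
FOC: (2*8 + 0.5)*z = -5 + 0.5*(1.5034 - 0.8208)
z^{k+1} = -0.2823
Step 3: u-update.
u^{k+1} = -0.8208 + 1.5034 + 0.2823 = 0.9649
Step 4: Primal residual = |1.5034 + 0.2823| = 1.7857


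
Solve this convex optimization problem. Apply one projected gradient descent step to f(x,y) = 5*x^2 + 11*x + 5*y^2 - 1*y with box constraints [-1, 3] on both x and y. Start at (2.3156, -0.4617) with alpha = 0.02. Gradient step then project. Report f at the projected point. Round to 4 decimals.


Step 1: Compute gradient at (2.3156, -0.4617).
grad_x = 2*5*2.3156 + 11 = 34.156
grad_y = 2*5*-0.4617 - 1 = -5.617
Step 2: Gradient step.
x_raw = 2.3156 - 0.02*34.156 = 1.6325
y_raw = -0.4617 - 0.02*-5.617 = -0.3494
Step 3: Project onto [-1, 3].
x_proj = clip(1.6325) = 1.6325
y_proj = clip(-0.3494) = -0.3494
Step 4: Evaluate f.
f(1.6325, -0.3494) = 32.2419


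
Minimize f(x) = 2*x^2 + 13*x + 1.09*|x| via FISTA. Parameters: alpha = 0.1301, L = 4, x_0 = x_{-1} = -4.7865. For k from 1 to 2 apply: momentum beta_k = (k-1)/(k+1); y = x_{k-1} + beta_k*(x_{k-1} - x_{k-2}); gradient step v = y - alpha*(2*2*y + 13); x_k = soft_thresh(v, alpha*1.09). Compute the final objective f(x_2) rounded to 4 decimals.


FISTA on f(x) = 2*x^2 + 13*x + 1.09*|x|
L = 4, alpha = 0.1301
Iteration 1: beta = 0.0, y = -4.7865 + 0.0*(-4.7865 + 4.7865) = -4.7865
  grad(y) = -6.146, v = y - alpha*grad = -3.9869
  prox(v) = soft_thresh(-3.9869, 0.1418) = -3.8451
Iteration 2: beta = 0.3333, y = -3.8451 + 0.3333*(-3.8451 + 4.7865) = -3.5313
  grad(y) = -1.1252, v = y - alpha*grad = -3.3849
  prox(v) = soft_thresh(-3.3849, 0.1418) = -3.2431
f(x_2) = 2*(-3.2431)^2 + 13*(-3.2431) + 1.09*|-3.2431| = -17.5899


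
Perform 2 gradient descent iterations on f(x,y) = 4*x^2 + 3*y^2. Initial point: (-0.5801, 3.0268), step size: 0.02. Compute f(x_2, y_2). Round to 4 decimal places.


Gradient descent on f(x,y) = 4*x^2 + 3*y^2.
Starting point: (-0.5801, 3.0268), alpha = 0.02
Step 1: grad_x = 2*4*-0.5801 = -4.6408, grad_y = 2*3*3.0268 = 18.1608
  x_1 = -0.5801 - 0.02*-4.6408 = -0.4873
  y_1 = 3.0268 - 0.02*18.1608 = 2.6636
Step 2: grad_x = 2*4*-0.4873 = -3.8983, grad_y = 2*3*2.6636 = 15.9815
  x_2 = -0.4873 - 0.02*-3.8983 = -0.4093
  y_2 = 2.6636 - 0.02*15.9815 = 2.344
f(-0.4093, 2.344) = 4*(-0.4093)^2 + 3*2.344^2 = 17.1525


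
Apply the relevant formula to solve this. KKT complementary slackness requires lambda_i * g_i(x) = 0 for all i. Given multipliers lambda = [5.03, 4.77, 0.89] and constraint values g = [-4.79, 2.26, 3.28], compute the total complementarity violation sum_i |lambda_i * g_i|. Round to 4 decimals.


KKT complementary slackness check:
lambda_1 * g_1 = 5.03 * -4.79 = -24.0937
lambda_2 * g_2 = 4.77 * 2.26 = 10.7802
lambda_3 * g_3 = 0.89 * 3.28 = 2.9192
Total violation = 24.0937 + 10.7802 + 2.9192 = 37.7931


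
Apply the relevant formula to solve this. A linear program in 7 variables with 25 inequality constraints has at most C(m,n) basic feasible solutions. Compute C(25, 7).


Each vertex corresponds to some choice of n active constraints out of m, so the number of vertices is at most C(m, n) = m! / (n!(m-n)!).
m = 25, n = 7
Numerator: 25 * 24 * 23 * 22 * 21 * 20 * 19
Denominator: 7! = 5040
C(25, 7) = 480700


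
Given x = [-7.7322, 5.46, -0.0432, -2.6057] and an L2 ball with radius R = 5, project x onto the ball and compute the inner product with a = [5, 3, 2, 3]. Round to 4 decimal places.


Step 1: Compute ||x|| (intermediates to 6 decimals).
||x|| = sqrt((-7.7322)^2 + 5.46^2 + (-0.0432)^2 + (-2.6057)^2) = 9.817844
Step 2: Project.
Since ||x|| > R, scale = R/||x|| = 5/9.817844 = 0.509277, proj(x) = scale * x
proj(x) = [-3.937832, 2.780652, -0.022001, -1.327023]
Step 3: Dot product.
a^T * proj(x) = 5*(-3.937832) + 3*2.780652 + 2*(-0.022001) + 3*(-1.327023) = -15.3723


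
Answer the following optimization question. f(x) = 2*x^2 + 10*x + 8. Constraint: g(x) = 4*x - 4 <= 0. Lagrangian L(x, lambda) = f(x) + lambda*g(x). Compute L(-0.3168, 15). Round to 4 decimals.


Step 1: Evaluate f(x).
f(-0.3168) = 2*(-0.3168)^2 + 10*(-0.3168) + 8 = 5.0327
Step 2: Evaluate g(x).
g(-0.3168) = 4*-0.3168 - 4 = -5.2672
Step 3: Compute Lagrangian.
L = 5.0327 + 15*-5.2672 = -73.9753


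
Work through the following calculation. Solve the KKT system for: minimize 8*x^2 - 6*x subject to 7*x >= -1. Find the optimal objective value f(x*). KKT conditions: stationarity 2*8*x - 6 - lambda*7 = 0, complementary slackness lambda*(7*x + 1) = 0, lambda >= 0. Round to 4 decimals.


Step 1: Try lambda = 0 (constraint inactive).
Stationarity: 2*8*x - 6 = 0
x* = 6/(2*8) = 0.375
Check constraint: 7*0.375 = 2.625 >= -1 -- satisfied.
Step 2: Compute optimal value.
f(x*) = 8*0.375^2 - 6*0.375 = -1.125


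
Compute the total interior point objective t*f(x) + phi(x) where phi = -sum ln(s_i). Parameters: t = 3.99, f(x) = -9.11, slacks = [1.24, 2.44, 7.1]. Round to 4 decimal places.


Step 1: Compute log-barrier.
ln values: [0.2151, 0.892, 1.9601]
phi = -(0.2151 + 0.892 + 1.9601) = -3.0672
Step 2: Compute augmented objective.
t*f(x) = 3.99*-9.11 = -36.3489
Total = -36.3489 - 3.0672 = -39.4161


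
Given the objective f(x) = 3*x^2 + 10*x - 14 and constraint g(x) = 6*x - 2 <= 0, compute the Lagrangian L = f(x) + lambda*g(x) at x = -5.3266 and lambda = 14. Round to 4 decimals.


Step 1: Evaluate f(x).
f(-5.3266) = 3*(-5.3266)^2 + 10*(-5.3266) - 14 = 17.852
Step 2: Evaluate g(x).
g(-5.3266) = 6*-5.3266 - 2 = -33.9596
Step 3: Compute Lagrangian.
L = 17.852 + 14*-33.9596 = -457.5824


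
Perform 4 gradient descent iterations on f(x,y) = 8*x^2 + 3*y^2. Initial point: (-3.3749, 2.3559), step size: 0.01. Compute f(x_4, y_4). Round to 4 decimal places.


Gradient descent on f(x,y) = 8*x^2 + 3*y^2.
Starting point: (-3.3749, 2.3559), alpha = 0.01
Step 1: grad_x = 2*8*-3.3749 = -53.9984, grad_y = 2*3*2.3559 = 14.1354
  x_1 = -3.3749 - 0.01*-53.9984 = -2.8349
  y_1 = 2.3559 - 0.01*14.1354 = 2.2145
Step 2: grad_x = 2*8*-2.8349 = -45.3587, grad_y = 2*3*2.2145 = 13.2873
  x_2 = -2.8349 - 0.01*-45.3587 = -2.3813
  y_2 = 2.2145 - 0.01*13.2873 = 2.0817
Step 3: grad_x = 2*8*-2.3813 = -38.1013, grad_y = 2*3*2.0817 = 12.49
  x_3 = -2.3813 - 0.01*-38.1013 = -2.0003
  y_3 = 2.0817 - 0.01*12.49 = 1.9568
Step 4: grad_x = 2*8*-2.0003 = -32.0051, grad_y = 2*3*1.9568 = 11.7406
  x_4 = -2.0003 - 0.01*-32.0051 = -1.6803
  y_4 = 1.9568 - 0.01*11.7406 = 1.8394
f(-1.6803, 1.8394) = 8*(-1.6803)^2 + 3*1.8394^2 = 32.7362


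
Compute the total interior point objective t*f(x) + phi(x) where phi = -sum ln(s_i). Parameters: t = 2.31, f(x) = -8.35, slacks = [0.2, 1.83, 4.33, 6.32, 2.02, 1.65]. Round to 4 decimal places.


Step 1: Compute log-barrier.
ln values: [-1.6094, 0.6043, 1.4656, 1.8437, 0.7031, 0.5008]
phi = -(-1.6094 + 0.6043 + 1.4656 + 1.8437 + 0.7031 + 0.5008) = -3.508
Step 2: Compute augmented objective.
t*f(x) = 2.31*-8.35 = -19.2885
Total = -19.2885 - 3.508 = -22.7965


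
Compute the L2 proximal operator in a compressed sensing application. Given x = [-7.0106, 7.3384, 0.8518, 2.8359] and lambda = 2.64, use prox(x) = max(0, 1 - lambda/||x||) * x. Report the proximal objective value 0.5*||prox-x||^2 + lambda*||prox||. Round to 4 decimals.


Step 1: Compute ||x||.
||x|| = 10.5721
Step 2: Compute scaling factor.
scale = max(0, 1 - 2.64/10.5721) = 0.7503
Step 3: prox(x) = [-5.2599, 5.5059, 0.6391, 2.1277]
||prox(x)|| = 7.9321
Step 4: Proximal objective.
0.5*||prox-x||^2 = 3.4848
lambda*||prox|| = 20.9407
Total = 24.4254


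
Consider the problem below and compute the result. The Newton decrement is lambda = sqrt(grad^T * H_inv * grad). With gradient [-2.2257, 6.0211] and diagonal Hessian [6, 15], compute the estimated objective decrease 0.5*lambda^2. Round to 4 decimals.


Step 1: H is diagonal, so H^(-1) * g = [-0.371, 0.4014].
Step 2: g^T H^(-1) g = sum_i g_i^2 / H_ii
  = (-2.2257)^2/6 + (6.0211)^2/15
  = 0.8256 + 2.4169 = 3.2425
Step 3: Objective decrease = 0.5 * g^T H^(-1) g = 1.6213


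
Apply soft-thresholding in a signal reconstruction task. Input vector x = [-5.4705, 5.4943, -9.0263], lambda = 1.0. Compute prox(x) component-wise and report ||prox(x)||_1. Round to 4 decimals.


Soft-thresholding with lambda = 1.0:
prox(-5.4705) = sign(-5.4705)*max(|-5.4705| - 1.0, 0) = -4.4705
prox(5.4943) = sign(5.4943)*max(|5.4943| - 1.0, 0) = 4.4943
prox(-9.0263) = sign(-9.0263)*max(|-9.0263| - 1.0, 0) = -8.0263
prox(x) = [-4.4705, 4.4943, -8.0263]
||prox(x)||_1 = 4.4705 + 4.4943 + 8.0263 = 16.9911


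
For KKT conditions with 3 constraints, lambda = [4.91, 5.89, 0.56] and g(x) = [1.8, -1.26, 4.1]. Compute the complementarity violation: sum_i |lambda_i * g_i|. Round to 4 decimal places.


KKT complementary slackness check:
lambda_1 * g_1 = 4.91 * 1.8 = 8.838
lambda_2 * g_2 = 5.89 * -1.26 = -7.4214
lambda_3 * g_3 = 0.56 * 4.1 = 2.296
Total violation = 8.838 + 7.4214 + 2.296 = 18.5554


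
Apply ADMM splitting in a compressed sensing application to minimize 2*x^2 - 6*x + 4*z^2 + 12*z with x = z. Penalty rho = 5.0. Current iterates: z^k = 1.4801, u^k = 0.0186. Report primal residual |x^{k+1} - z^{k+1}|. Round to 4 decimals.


ADMM iteration with rho = 5.0, z^k = 1.4801, u^k = 0.0186
Step 1: x-update.
Minimize 2*x^2 - 6*x + (5.0/2)*(x - 1.4801 + 0.0186)^2
FOC: (2*2 + 5.0)*x = 6 + 5.0*(1.4801 - 0.0186)
x^{k+1} = 1.4786
Step 2: z-update.
Minimize 4*z^2 + 12*z + (5.0/2)*(1.4786 - z + 0.0186)^2
FOC: (2*4 + 5.0)*z = -12 + 5.0*(1.4786 + 0.0186)
z^{k+1} = -0.3472
Step 3: u-update.
u^{k+1} = 0.0186 + 1.4786 + 0.3472 = 1.8444
Step 4: Primal residual = |1.4786 + 0.3472| = 1.8258


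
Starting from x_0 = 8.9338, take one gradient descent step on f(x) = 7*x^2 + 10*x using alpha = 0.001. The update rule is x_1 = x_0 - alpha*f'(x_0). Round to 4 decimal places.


We compute the gradient at x_0 and apply the update.
f'(x) = 14*x + 10
f'(8.9338) = 14*8.9338 + 10 = 135.0732
x_1 = 8.9338 - 0.001*135.0732 = 8.7987


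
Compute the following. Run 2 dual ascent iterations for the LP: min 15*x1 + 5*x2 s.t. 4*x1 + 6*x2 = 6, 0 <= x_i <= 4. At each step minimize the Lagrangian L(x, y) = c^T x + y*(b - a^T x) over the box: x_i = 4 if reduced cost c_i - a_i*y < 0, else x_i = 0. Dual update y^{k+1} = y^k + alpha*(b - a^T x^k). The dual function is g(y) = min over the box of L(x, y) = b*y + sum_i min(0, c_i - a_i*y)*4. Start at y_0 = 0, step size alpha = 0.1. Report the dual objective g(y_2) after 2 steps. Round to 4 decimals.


Dual ascent for LP: min 15*x1 + 5*x2, 4*x1 + 6*x2 = 6, 0 <= x_i <= 4
Step 1: y^k = 0.0, reduced costs: (15.0, 5.0)
  x^k = (0.0, 0.0), subgradient = b - a^T x = 6.0
  y^{k+1} = 0.0 + 0.1*6.0 = 0.6
Step 2: y^k = 0.6, reduced costs: (12.6, 1.4)
  x^k = (0.0, 0.0), subgradient = b - a^T x = 6.0
  y^{k+1} = 0.6 + 0.1*6.0 = 1.2
Dual objective at y_2 = 1.2: reduced costs (10.2, -2.2), box minimizer x = (0.0, 4.0)
g(y_2) = b*y + (c1 - a1*y)*x1 + (c2 - a2*y)*x2 = 6*1.2 + 10.2*0.0 + (-2.2)*4.0 = 7.2 + 0.0 - 8.8 = -1.6


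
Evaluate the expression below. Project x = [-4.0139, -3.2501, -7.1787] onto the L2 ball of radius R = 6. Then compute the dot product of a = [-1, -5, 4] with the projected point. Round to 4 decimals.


Step 1: Compute ||x|| (intermediates to 6 decimals).
||x|| = sqrt((-4.0139)^2 + (-3.2501)^2 + (-7.1787)^2) = 8.843544
Step 2: Project.
Since ||x|| > R, scale = R/||x|| = 6/8.843544 = 0.678461, proj(x) = scale * x
proj(x) = [-2.723275, -2.205066, -4.870468]
Step 3: Dot product.
a^T * proj(x) = -1*(-2.723275) - 5*(-2.205066) + 4*(-4.870468) = -5.7333


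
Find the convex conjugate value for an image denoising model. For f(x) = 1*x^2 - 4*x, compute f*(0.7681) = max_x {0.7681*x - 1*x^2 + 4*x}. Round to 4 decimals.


f*(y) = sup_x {y*x - a*x^2 - b*x} = sup_x {(y-b)*x - a*x^2}
FOC: (y - b) - 2a*x = 0 => x* = (y - b)/(2a)
x* = (0.7681 + 4)/(2*1) = 2.3841
f*(0.7681) = (y-b)^2/(4a) = (0.7681 + 4)^2/(4*1)
= 22.7348/4 = 5.6837


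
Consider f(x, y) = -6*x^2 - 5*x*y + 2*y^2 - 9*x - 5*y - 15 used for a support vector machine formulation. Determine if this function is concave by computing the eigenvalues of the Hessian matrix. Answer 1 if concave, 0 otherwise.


The Hessian of f(x,y) = -6*x^2 - 5*x*y + 2*y^2 - 9*x - 5*y - 15 is:
H = [[-12, -5], [-5, 4]]
Trace = -12 + 4 = -8
Determinant = -12*4 - (-5)^2 = -73
Discriminant = (-8)^2 - 4*-73 = 356.0
Eigenvalues: lambda_1 = -13.434, lambda_2 = 5.434
The function is not concave.

0


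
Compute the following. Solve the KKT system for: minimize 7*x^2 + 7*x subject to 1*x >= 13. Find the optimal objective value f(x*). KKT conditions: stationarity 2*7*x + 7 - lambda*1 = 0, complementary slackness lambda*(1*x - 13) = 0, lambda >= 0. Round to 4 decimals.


Step 1: Try lambda = 0 (constraint inactive).
x_unc = -7/(2*7) = -0.5
Check: 1*-0.5 = -0.5 < 13 -- violated!
Step 2: Constraint must be active: 1*x = 13
x* = 13/1 = 13.0
lambda = (2*7*13.0 + 7)/1 = 189.0
Step 3: Compute optimal value.
f(x*) = 7*13.0^2 + 7*13.0 = 1274.0


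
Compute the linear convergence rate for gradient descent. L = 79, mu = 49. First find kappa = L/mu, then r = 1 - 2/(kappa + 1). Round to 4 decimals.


Step 1: Compute the condition number.
kappa = L/mu = 79/49 = 1.6122
Step 2: Compute the convergence rate.
r = 1 - 2/(kappa + 1) = 1 - 2*mu/(L + mu) = (L - mu)/(L + mu) = 30/128 = 0.2344


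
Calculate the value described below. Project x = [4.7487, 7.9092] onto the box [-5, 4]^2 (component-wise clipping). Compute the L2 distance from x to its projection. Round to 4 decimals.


Project each component onto [-5, 4].
clip(4.7487) = 4.0, clip(7.9092) = 4.0
Projection = [4.0, 4.0]
Squared diffs: [0.5606, 15.2818]
Distance = sqrt(15.8424) = 3.9803


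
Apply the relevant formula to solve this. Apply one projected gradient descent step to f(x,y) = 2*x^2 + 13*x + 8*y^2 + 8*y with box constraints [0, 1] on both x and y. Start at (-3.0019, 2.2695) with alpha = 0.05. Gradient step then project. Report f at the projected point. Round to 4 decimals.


Step 1: Compute gradient at (-3.0019, 2.2695).
grad_x = 2*2*-3.0019 + 13 = 0.9924
grad_y = 2*8*2.2695 + 8 = 44.312
Step 2: Gradient step.
x_raw = -3.0019 - 0.05*0.9924 = -3.0515
y_raw = 2.2695 - 0.05*44.312 = 0.0539
Step 3: Project onto [0, 1].
x_proj = clip(-3.0515) = 0.0
y_proj = clip(0.0539) = 0.0539
Step 4: Evaluate f.
f(0.0, 0.0539) = 0.4544


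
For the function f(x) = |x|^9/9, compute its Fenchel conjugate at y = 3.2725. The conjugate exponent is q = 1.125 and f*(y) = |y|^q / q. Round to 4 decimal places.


The conjugate exponent q satisfies 1/p + 1/q = 1.
p = 9, so q = 9/(9 - 1) = 1.125
|y|^q = 3.2725^1.125 = 3.7952
f*(3.2725) = 3.7952 / 1.125 = 3.3735


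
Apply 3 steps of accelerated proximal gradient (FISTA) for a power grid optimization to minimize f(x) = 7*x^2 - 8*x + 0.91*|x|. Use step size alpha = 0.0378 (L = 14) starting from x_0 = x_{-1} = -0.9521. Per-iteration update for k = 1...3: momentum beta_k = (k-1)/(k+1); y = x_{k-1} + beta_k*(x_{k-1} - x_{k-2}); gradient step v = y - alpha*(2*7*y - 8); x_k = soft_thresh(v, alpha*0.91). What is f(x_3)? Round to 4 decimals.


FISTA on f(x) = 7*x^2 - 8*x + 0.91*|x|
L = 14, alpha = 0.0378
Iteration 1: beta = 0.0, y = -0.9521 + 0.0*(-0.9521 + 0.9521) = -0.9521
  grad(y) = -21.3294, v = y - alpha*grad = -0.1458
  prox(v) = soft_thresh(-0.1458, 0.0344) = -0.1115
Iteration 2: beta = 0.3333, y = -0.1115 + 0.3333*(-0.1115 + 0.9521) = 0.1688
  grad(y) = -5.6373, v = y - alpha*grad = 0.3819
  prox(v) = soft_thresh(0.3819, 0.0344) = 0.3475
Iteration 3: beta = 0.5, y = 0.3475 + 0.5*(0.3475 + 0.1115) = 0.5769
  grad(y) = 0.0768, v = y - alpha*grad = 0.574
  prox(v) = soft_thresh(0.574, 0.0344) = 0.5396
f(x_3) = 7*0.5396^2 - 8*0.5396 + 0.91*|0.5396| = -1.7876


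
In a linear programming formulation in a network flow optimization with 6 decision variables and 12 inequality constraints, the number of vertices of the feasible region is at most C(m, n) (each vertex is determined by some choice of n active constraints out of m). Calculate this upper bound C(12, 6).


Each vertex corresponds to some choice of n active constraints out of m, so the number of vertices is at most C(m, n) = m! / (n!(m-n)!).
m = 12, n = 6
Numerator: 12 * 11 * 10 * 9 * 8 * 7
Denominator: 6! = 720
C(12, 6) = 924


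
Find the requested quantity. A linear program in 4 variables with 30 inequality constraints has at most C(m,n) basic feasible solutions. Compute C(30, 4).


Each vertex corresponds to some choice of n active constraints out of m, so the number of vertices is at most C(m, n) = m! / (n!(m-n)!).
m = 30, n = 4
Numerator: 30 * 29 * 28 * 27
Denominator: 4! = 24
C(30, 4) = 27405


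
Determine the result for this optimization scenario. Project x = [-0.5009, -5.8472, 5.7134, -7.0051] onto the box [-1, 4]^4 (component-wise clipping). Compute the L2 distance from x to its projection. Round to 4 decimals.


Project each component onto [-1, 4].
clip(-0.5009) = -0.5009, clip(-5.8472) = -1.0, clip(5.7134) = 4.0, clip(-7.0051) = -1.0
Projection = [-0.5009, -1.0, 4.0, -1.0]
Squared diffs: [0.0, 23.4953, 2.9357, 36.0612]
Distance = sqrt(62.4922) = 7.9052


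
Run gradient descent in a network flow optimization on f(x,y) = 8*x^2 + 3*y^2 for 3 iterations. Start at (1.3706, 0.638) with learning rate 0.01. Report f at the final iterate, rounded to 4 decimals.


Gradient descent on f(x,y) = 8*x^2 + 3*y^2.
Starting point: (1.3706, 0.638), alpha = 0.01
Step 1: grad_x = 2*8*1.3706 = 21.9296, grad_y = 2*3*0.638 = 3.828
  x_1 = 1.3706 - 0.01*21.9296 = 1.1513
  y_1 = 0.638 - 0.01*3.828 = 0.5997
Step 2: grad_x = 2*8*1.1513 = 18.4209, grad_y = 2*3*0.5997 = 3.5983
  x_2 = 1.1513 - 0.01*18.4209 = 0.9671
  y_2 = 0.5997 - 0.01*3.5983 = 0.5637
Step 3: grad_x = 2*8*0.9671 = 15.4735, grad_y = 2*3*0.5637 = 3.3824
  x_3 = 0.9671 - 0.01*15.4735 = 0.8124
  y_3 = 0.5637 - 0.01*3.3824 = 0.5299
f(0.8124, 0.5299) = 8*0.8124^2 + 3*0.5299^2 = 6.1219


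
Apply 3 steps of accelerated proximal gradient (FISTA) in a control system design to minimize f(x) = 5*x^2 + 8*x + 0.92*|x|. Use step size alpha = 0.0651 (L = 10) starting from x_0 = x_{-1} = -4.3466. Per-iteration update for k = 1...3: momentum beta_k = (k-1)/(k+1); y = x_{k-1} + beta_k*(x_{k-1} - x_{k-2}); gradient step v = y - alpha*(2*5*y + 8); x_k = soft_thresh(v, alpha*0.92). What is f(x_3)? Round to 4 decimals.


FISTA on f(x) = 5*x^2 + 8*x + 0.92*|x|
L = 10, alpha = 0.0651
Iteration 1: beta = 0.0, y = -4.3466 + 0.0*(-4.3466 + 4.3466) = -4.3466
  grad(y) = -35.466, v = y - alpha*grad = -2.0378
  prox(v) = soft_thresh(-2.0378, 0.0599) = -1.9779
Iteration 2: beta = 0.3333, y = -1.9779 + 0.3333*(-1.9779 + 4.3466) = -1.1883
  grad(y) = -3.883, v = y - alpha*grad = -0.9355
  prox(v) = soft_thresh(-0.9355, 0.0599) = -0.8756
Iteration 3: beta = 0.5, y = -0.8756 + 0.5*(-0.8756 + 1.9779) = -0.3245
  grad(y) = 4.755, v = y - alpha*grad = -0.6341
  prox(v) = soft_thresh(-0.6341, 0.0599) = -0.5742
f(x_3) = 5*(-0.5742)^2 + 8*(-0.5742) + 0.92*|-0.5742| = -2.4168


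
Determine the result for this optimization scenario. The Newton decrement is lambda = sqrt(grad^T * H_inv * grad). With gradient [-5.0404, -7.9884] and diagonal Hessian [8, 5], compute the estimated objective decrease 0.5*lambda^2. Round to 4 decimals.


Step 1: H is diagonal, so H^(-1) * g = [-0.6301, -1.5977].
Step 2: g^T H^(-1) g = sum_i g_i^2 / H_ii
  = (-5.0404)^2/8 + (-7.9884)^2/5
  = 3.1757 + 12.7629 = 15.9386
Step 3: Objective decrease = 0.5 * g^T H^(-1) g = 7.9693


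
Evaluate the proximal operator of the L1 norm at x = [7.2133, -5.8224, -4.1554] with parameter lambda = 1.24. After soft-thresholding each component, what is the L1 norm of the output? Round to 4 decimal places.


Soft-thresholding with lambda = 1.24:
prox(7.2133) = sign(7.2133)*max(|7.2133| - 1.24, 0) = 5.9733
prox(-5.8224) = sign(-5.8224)*max(|-5.8224| - 1.24, 0) = -4.5824
prox(-4.1554) = sign(-4.1554)*max(|-4.1554| - 1.24, 0) = -2.9154
prox(x) = [5.9733, -4.5824, -2.9154]
||prox(x)||_1 = 5.9733 + 4.5824 + 2.9154 = 13.4711


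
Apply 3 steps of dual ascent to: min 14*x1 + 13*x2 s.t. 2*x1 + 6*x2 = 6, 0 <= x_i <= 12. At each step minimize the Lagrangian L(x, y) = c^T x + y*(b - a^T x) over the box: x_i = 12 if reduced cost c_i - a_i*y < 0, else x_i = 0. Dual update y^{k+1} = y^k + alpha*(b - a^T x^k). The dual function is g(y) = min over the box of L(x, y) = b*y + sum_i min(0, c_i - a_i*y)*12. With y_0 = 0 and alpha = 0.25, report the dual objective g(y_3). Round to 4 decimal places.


Dual ascent for LP: min 14*x1 + 13*x2, 2*x1 + 6*x2 = 6, 0 <= x_i <= 12
Step 1: y^k = 0.0, reduced costs: (14.0, 13.0)
  x^k = (0.0, 0.0), subgradient = b - a^T x = 6.0
  y^{k+1} = 0.0 + 0.25*6.0 = 1.5
Step 2: y^k = 1.5, reduced costs: (11.0, 4.0)
  x^k = (0.0, 0.0), subgradient = b - a^T x = 6.0
  y^{k+1} = 1.5 + 0.25*6.0 = 3.0
Step 3: y^k = 3.0, reduced costs: (8.0, -5.0)
  x^k = (0.0, 12.0), subgradient = b - a^T x = -66.0
  y^{k+1} = 3.0 + 0.25*-66.0 = -13.5
Dual objective at y_3 = -13.5: reduced costs (41.0, 94.0), box minimizer x = (0.0, 0.0)
g(y_3) = b*y + (c1 - a1*y)*x1 + (c2 - a2*y)*x2 = 6*(-13.5) + 41.0*0.0 + 94.0*0.0 = -81.0 + 0.0 + 0.0 = -81.0


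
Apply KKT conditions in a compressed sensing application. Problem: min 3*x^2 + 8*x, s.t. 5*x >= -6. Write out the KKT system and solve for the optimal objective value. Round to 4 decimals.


Step 1: Try lambda = 0 (constraint inactive).
x_unc = -8/(2*3) = -1.3333
Check: 5*-1.3333 = -6.6665 < -6 -- violated!
Step 2: Constraint must be active: 5*x = -6
x* = -6/5 = -1.2
lambda = (2*3*(-1.2) + 8)/5 = 0.16
Step 3: Compute optimal value.
f(x*) = 3*(-1.2)^2 + 8*(-1.2) = -5.28


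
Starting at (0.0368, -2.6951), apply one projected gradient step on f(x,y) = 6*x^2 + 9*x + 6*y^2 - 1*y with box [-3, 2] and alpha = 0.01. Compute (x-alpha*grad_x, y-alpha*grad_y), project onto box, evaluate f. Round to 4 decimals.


Step 1: Compute gradient at (0.0368, -2.6951).
grad_x = 2*6*0.0368 + 9 = 9.4416
grad_y = 2*6*-2.6951 - 1 = -33.3412
Step 2: Gradient step.
x_raw = 0.0368 - 0.01*9.4416 = -0.0576
y_raw = -2.6951 - 0.01*-33.3412 = -2.3617
Step 3: Project onto [-3, 2].
x_proj = clip(-0.0576) = -0.0576
y_proj = clip(-2.3617) = -2.3617
Step 4: Evaluate f.
f(-0.0576, -2.3617) = 35.3285


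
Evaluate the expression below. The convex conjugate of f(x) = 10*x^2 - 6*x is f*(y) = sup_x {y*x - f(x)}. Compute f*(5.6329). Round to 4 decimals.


f*(y) = sup_x {y*x - a*x^2 - b*x} = sup_x {(y-b)*x - a*x^2}
FOC: (y - b) - 2a*x = 0 => x* = (y - b)/(2a)
x* = (5.6329 + 6)/(2*10) = 0.5816
f*(5.6329) = (y-b)^2/(4a) = (5.6329 + 6)^2/(4*10)
= 135.3244/40 = 3.3831


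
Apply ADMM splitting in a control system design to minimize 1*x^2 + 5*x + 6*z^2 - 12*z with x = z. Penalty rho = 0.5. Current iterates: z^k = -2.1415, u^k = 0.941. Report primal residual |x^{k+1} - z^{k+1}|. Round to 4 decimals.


ADMM iteration with rho = 0.5, z^k = -2.1415, u^k = 0.941
Step 1: x-update.
Minimize 1*x^2 + 5*x + (0.5/2)*(x + 2.1415 + 0.941)^2
FOC: (2*1 + 0.5)*x = -5 + 0.5*(-2.1415 - 0.941)
x^{k+1} = -2.6165
Step 2: z-update.
Minimize 6*z^2 - 12*z + (0.5/2)*(-2.6165 - z + 0.941)^2
FOC: (2*6 + 0.5)*z = 12 + 0.5*(-2.6165 + 0.941)
z^{k+1} = 0.893
Step 3: u-update.
u^{k+1} = 0.941 - 2.6165 - 0.893 = -2.5685
Step 4: Primal residual = |-2.6165 - 0.893| = 3.5095


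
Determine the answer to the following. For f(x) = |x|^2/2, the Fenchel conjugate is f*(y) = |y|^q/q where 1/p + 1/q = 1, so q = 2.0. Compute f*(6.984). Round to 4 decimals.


The conjugate exponent q satisfies 1/p + 1/q = 1.
p = 2, so q = 2/(2 - 1) = 2.0
|y|^q = 6.984^2.0 = 48.7763
f*(6.984) = 48.7763 / 2.0 = 24.3881


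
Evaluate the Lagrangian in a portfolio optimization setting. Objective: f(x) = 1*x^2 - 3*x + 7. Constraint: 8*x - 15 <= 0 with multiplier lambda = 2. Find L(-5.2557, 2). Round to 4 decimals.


Step 1: Evaluate f(x).
f(-5.2557) = 1*(-5.2557)^2 - 3*(-5.2557) + 7 = 50.3895
Step 2: Evaluate g(x).
g(-5.2557) = 8*-5.2557 - 15 = -57.0456
Step 3: Compute Lagrangian.
L = 50.3895 + 2*-57.0456 = -63.7017


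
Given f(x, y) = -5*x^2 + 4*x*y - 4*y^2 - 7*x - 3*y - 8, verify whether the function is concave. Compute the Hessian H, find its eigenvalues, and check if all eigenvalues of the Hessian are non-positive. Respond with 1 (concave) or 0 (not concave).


The Hessian of f(x,y) = -5*x^2 + 4*x*y - 4*y^2 - 7*x - 3*y - 8 is:
H = [[-10, 4], [4, -8]]
Trace = -10 - 8 = -18
Determinant = -10*-8 - (4)^2 = 64
Discriminant = (-18)^2 - 4*64 = 68.0
Eigenvalues: lambda_1 = -13.1231, lambda_2 = -4.8769
The function is concave.

1


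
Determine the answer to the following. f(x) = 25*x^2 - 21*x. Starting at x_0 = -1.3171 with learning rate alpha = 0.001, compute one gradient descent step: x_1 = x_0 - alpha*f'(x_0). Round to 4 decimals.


We compute the gradient at x_0 and apply the update.
f'(x) = 50*x - 21
f'(-1.3171) = 50*-1.3171 - 21 = -86.855
x_1 = -1.3171 - 0.001*-86.855 = -1.2302


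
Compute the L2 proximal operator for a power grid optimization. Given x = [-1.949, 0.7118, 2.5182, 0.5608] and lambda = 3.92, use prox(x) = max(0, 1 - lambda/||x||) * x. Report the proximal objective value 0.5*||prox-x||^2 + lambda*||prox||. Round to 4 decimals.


Step 1: Compute ||x||.
||x|| = 3.3108
Step 2: Compute scaling factor.
scale = max(0, 1 - 3.92/3.3108) = 0.0
Step 3: prox(x) = [-0.0, 0.0, 0.0, 0.0]
||prox(x)|| = 0.0
Step 4: Proximal objective.
0.5*||prox-x||^2 = 5.4805
lambda*||prox|| = 0.0
Total = 5.4805


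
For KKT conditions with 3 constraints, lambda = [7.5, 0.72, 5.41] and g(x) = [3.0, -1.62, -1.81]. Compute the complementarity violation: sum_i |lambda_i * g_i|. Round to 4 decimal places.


KKT complementary slackness check:
lambda_1 * g_1 = 7.5 * 3.0 = 22.5
lambda_2 * g_2 = 0.72 * -1.62 = -1.1664
lambda_3 * g_3 = 5.41 * -1.81 = -9.7921
Total violation = 22.5 + 1.1664 + 9.7921 = 33.4585


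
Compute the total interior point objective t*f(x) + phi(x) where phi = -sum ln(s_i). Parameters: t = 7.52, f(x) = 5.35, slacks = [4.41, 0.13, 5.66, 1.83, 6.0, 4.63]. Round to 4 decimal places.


Step 1: Compute log-barrier.
ln values: [1.4839, -2.0402, 1.7334, 0.6043, 1.7918, 1.5326]
phi = -(1.4839 - 2.0402 + 1.7334 + 0.6043 + 1.7918 + 1.5326) = -5.1057
Step 2: Compute augmented objective.
t*f(x) = 7.52*5.35 = 40.232
Total = 40.232 - 5.1057 = 35.1263


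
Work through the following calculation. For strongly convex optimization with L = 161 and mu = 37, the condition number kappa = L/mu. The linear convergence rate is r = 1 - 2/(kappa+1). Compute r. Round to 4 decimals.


Step 1: Compute the condition number.
kappa = L/mu = 161/37 = 4.3514
Step 2: Compute the convergence rate.
r = 1 - 2/(kappa + 1) = 1 - 2*mu/(L + mu) = (L - mu)/(L + mu) = 124/198 = 0.6263
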